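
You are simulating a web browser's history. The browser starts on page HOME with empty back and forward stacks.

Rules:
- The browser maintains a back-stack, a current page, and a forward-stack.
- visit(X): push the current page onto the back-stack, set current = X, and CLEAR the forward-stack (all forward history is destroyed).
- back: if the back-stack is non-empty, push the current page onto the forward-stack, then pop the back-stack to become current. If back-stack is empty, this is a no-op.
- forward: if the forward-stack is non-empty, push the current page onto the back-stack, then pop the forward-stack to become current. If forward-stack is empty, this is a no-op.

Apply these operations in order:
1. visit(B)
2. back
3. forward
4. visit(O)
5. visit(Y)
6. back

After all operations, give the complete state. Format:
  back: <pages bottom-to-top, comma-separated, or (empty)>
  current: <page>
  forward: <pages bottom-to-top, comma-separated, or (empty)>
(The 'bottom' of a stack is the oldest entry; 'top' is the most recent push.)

After 1 (visit(B)): cur=B back=1 fwd=0
After 2 (back): cur=HOME back=0 fwd=1
After 3 (forward): cur=B back=1 fwd=0
After 4 (visit(O)): cur=O back=2 fwd=0
After 5 (visit(Y)): cur=Y back=3 fwd=0
After 6 (back): cur=O back=2 fwd=1

Answer: back: HOME,B
current: O
forward: Y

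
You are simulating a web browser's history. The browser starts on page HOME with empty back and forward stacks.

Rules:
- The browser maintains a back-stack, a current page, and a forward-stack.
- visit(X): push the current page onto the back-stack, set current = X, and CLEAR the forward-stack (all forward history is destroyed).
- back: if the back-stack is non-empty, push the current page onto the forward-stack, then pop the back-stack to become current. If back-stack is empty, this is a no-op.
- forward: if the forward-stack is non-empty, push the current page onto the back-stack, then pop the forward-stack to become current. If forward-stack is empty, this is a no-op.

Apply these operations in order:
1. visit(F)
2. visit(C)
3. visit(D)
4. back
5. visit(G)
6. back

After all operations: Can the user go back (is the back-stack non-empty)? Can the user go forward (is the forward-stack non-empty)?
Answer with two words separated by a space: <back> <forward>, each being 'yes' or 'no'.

After 1 (visit(F)): cur=F back=1 fwd=0
After 2 (visit(C)): cur=C back=2 fwd=0
After 3 (visit(D)): cur=D back=3 fwd=0
After 4 (back): cur=C back=2 fwd=1
After 5 (visit(G)): cur=G back=3 fwd=0
After 6 (back): cur=C back=2 fwd=1

Answer: yes yes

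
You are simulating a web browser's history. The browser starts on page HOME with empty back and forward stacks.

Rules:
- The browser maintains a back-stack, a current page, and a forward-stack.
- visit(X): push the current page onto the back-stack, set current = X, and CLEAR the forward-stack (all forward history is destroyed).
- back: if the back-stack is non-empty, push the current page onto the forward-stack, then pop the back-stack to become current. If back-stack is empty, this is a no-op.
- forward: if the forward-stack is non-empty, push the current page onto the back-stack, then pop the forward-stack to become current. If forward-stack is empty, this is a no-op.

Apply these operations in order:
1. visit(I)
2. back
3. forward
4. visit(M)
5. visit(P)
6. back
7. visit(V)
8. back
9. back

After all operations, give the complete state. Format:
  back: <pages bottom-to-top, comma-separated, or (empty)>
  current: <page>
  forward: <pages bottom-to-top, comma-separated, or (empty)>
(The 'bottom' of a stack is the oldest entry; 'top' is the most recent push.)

Answer: back: HOME
current: I
forward: V,M

Derivation:
After 1 (visit(I)): cur=I back=1 fwd=0
After 2 (back): cur=HOME back=0 fwd=1
After 3 (forward): cur=I back=1 fwd=0
After 4 (visit(M)): cur=M back=2 fwd=0
After 5 (visit(P)): cur=P back=3 fwd=0
After 6 (back): cur=M back=2 fwd=1
After 7 (visit(V)): cur=V back=3 fwd=0
After 8 (back): cur=M back=2 fwd=1
After 9 (back): cur=I back=1 fwd=2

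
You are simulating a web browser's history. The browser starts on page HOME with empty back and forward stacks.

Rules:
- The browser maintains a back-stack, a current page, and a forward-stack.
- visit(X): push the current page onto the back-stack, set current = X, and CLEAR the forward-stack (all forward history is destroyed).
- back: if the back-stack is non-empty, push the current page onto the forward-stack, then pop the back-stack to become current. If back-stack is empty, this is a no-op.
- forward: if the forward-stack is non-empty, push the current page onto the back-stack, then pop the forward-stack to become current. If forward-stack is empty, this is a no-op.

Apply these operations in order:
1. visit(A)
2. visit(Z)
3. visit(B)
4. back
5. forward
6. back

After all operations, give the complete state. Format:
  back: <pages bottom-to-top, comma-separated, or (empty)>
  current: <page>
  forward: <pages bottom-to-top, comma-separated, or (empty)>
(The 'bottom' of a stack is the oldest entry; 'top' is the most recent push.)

After 1 (visit(A)): cur=A back=1 fwd=0
After 2 (visit(Z)): cur=Z back=2 fwd=0
After 3 (visit(B)): cur=B back=3 fwd=0
After 4 (back): cur=Z back=2 fwd=1
After 5 (forward): cur=B back=3 fwd=0
After 6 (back): cur=Z back=2 fwd=1

Answer: back: HOME,A
current: Z
forward: B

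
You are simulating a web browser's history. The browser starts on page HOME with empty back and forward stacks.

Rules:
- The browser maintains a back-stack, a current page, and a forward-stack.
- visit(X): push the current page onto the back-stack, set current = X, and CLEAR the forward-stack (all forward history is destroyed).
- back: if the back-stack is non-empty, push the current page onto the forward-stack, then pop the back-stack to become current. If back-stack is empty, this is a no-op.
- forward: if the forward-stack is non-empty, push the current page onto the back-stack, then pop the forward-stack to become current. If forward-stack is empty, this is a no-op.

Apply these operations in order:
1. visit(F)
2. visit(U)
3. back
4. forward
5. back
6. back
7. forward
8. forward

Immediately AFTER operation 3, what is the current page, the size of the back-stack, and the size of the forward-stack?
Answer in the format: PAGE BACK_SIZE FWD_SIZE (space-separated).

After 1 (visit(F)): cur=F back=1 fwd=0
After 2 (visit(U)): cur=U back=2 fwd=0
After 3 (back): cur=F back=1 fwd=1

F 1 1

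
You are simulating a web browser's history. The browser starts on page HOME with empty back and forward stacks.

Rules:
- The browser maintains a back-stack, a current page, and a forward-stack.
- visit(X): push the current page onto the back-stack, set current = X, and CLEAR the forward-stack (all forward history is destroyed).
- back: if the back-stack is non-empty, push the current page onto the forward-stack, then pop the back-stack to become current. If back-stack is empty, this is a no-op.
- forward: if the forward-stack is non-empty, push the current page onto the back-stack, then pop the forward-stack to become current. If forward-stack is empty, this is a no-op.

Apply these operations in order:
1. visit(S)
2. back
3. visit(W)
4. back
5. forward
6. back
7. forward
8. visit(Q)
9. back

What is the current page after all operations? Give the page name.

Answer: W

Derivation:
After 1 (visit(S)): cur=S back=1 fwd=0
After 2 (back): cur=HOME back=0 fwd=1
After 3 (visit(W)): cur=W back=1 fwd=0
After 4 (back): cur=HOME back=0 fwd=1
After 5 (forward): cur=W back=1 fwd=0
After 6 (back): cur=HOME back=0 fwd=1
After 7 (forward): cur=W back=1 fwd=0
After 8 (visit(Q)): cur=Q back=2 fwd=0
After 9 (back): cur=W back=1 fwd=1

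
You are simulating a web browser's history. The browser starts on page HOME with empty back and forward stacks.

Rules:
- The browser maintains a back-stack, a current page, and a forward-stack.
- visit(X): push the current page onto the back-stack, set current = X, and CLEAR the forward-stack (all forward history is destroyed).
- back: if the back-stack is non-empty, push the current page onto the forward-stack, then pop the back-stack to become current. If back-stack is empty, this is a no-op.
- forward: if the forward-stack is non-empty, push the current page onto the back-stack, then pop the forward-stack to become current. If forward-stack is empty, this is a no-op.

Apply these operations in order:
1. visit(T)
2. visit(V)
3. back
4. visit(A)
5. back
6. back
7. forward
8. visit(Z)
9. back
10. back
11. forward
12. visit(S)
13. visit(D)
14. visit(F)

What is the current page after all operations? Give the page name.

Answer: F

Derivation:
After 1 (visit(T)): cur=T back=1 fwd=0
After 2 (visit(V)): cur=V back=2 fwd=0
After 3 (back): cur=T back=1 fwd=1
After 4 (visit(A)): cur=A back=2 fwd=0
After 5 (back): cur=T back=1 fwd=1
After 6 (back): cur=HOME back=0 fwd=2
After 7 (forward): cur=T back=1 fwd=1
After 8 (visit(Z)): cur=Z back=2 fwd=0
After 9 (back): cur=T back=1 fwd=1
After 10 (back): cur=HOME back=0 fwd=2
After 11 (forward): cur=T back=1 fwd=1
After 12 (visit(S)): cur=S back=2 fwd=0
After 13 (visit(D)): cur=D back=3 fwd=0
After 14 (visit(F)): cur=F back=4 fwd=0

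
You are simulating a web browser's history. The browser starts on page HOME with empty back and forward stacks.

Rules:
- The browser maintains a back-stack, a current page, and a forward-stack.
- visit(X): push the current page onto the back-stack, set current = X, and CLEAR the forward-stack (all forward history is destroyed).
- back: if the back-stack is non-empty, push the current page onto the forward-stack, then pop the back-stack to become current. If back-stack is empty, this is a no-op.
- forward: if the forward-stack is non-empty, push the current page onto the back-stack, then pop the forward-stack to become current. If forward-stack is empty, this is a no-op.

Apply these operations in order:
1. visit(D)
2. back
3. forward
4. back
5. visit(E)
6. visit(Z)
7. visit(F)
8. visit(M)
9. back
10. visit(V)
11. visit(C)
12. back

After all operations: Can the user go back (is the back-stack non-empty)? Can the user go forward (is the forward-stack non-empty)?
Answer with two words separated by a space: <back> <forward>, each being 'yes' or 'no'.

Answer: yes yes

Derivation:
After 1 (visit(D)): cur=D back=1 fwd=0
After 2 (back): cur=HOME back=0 fwd=1
After 3 (forward): cur=D back=1 fwd=0
After 4 (back): cur=HOME back=0 fwd=1
After 5 (visit(E)): cur=E back=1 fwd=0
After 6 (visit(Z)): cur=Z back=2 fwd=0
After 7 (visit(F)): cur=F back=3 fwd=0
After 8 (visit(M)): cur=M back=4 fwd=0
After 9 (back): cur=F back=3 fwd=1
After 10 (visit(V)): cur=V back=4 fwd=0
After 11 (visit(C)): cur=C back=5 fwd=0
After 12 (back): cur=V back=4 fwd=1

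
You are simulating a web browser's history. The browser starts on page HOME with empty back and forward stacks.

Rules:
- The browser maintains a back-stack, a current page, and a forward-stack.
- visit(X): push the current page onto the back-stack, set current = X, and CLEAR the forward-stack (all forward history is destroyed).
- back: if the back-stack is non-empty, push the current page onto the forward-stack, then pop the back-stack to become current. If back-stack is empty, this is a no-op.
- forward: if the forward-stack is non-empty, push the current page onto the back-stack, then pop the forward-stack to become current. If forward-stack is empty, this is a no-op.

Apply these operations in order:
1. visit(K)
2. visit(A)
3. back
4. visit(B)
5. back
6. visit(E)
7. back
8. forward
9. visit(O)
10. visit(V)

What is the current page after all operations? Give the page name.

After 1 (visit(K)): cur=K back=1 fwd=0
After 2 (visit(A)): cur=A back=2 fwd=0
After 3 (back): cur=K back=1 fwd=1
After 4 (visit(B)): cur=B back=2 fwd=0
After 5 (back): cur=K back=1 fwd=1
After 6 (visit(E)): cur=E back=2 fwd=0
After 7 (back): cur=K back=1 fwd=1
After 8 (forward): cur=E back=2 fwd=0
After 9 (visit(O)): cur=O back=3 fwd=0
After 10 (visit(V)): cur=V back=4 fwd=0

Answer: V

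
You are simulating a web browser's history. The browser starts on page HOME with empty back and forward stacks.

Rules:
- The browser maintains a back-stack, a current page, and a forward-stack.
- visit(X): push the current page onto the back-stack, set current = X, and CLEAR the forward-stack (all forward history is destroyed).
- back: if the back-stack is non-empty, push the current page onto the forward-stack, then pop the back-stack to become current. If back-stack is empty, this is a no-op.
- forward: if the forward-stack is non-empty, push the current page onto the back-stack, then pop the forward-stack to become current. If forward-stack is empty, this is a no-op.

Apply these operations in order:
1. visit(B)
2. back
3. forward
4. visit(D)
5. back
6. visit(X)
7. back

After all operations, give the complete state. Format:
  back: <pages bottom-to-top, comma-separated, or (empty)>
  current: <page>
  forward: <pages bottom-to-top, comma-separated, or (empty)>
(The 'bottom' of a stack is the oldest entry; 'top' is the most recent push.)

Answer: back: HOME
current: B
forward: X

Derivation:
After 1 (visit(B)): cur=B back=1 fwd=0
After 2 (back): cur=HOME back=0 fwd=1
After 3 (forward): cur=B back=1 fwd=0
After 4 (visit(D)): cur=D back=2 fwd=0
After 5 (back): cur=B back=1 fwd=1
After 6 (visit(X)): cur=X back=2 fwd=0
After 7 (back): cur=B back=1 fwd=1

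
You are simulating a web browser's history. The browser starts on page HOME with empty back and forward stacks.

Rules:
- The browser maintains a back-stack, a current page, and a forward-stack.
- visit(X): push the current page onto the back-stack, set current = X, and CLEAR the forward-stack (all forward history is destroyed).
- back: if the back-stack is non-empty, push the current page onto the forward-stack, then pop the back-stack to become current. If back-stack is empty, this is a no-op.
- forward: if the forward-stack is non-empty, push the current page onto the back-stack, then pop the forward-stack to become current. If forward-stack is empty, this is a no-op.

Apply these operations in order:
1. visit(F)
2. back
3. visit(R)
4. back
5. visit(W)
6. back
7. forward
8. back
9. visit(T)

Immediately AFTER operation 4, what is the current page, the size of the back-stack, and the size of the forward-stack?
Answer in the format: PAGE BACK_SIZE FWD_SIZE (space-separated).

After 1 (visit(F)): cur=F back=1 fwd=0
After 2 (back): cur=HOME back=0 fwd=1
After 3 (visit(R)): cur=R back=1 fwd=0
After 4 (back): cur=HOME back=0 fwd=1

HOME 0 1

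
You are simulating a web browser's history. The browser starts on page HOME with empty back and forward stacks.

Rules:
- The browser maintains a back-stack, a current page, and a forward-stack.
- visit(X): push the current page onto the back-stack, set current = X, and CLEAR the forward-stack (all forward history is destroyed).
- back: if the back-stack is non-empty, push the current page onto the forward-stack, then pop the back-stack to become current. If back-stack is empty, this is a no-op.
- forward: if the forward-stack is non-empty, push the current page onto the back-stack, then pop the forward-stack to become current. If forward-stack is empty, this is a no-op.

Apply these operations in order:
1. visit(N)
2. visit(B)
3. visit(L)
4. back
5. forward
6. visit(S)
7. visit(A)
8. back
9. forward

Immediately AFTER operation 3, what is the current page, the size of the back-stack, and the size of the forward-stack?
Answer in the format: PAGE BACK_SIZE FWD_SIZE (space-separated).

After 1 (visit(N)): cur=N back=1 fwd=0
After 2 (visit(B)): cur=B back=2 fwd=0
After 3 (visit(L)): cur=L back=3 fwd=0

L 3 0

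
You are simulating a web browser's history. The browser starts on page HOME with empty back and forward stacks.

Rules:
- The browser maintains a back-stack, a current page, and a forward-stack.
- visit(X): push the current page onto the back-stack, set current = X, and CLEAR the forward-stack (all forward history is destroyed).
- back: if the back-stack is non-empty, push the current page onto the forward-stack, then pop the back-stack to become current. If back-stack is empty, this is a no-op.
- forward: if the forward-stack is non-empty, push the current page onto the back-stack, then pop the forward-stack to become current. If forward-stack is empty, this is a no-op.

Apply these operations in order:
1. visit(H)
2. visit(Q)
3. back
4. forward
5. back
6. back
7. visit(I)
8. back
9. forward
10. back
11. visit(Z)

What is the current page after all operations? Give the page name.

Answer: Z

Derivation:
After 1 (visit(H)): cur=H back=1 fwd=0
After 2 (visit(Q)): cur=Q back=2 fwd=0
After 3 (back): cur=H back=1 fwd=1
After 4 (forward): cur=Q back=2 fwd=0
After 5 (back): cur=H back=1 fwd=1
After 6 (back): cur=HOME back=0 fwd=2
After 7 (visit(I)): cur=I back=1 fwd=0
After 8 (back): cur=HOME back=0 fwd=1
After 9 (forward): cur=I back=1 fwd=0
After 10 (back): cur=HOME back=0 fwd=1
After 11 (visit(Z)): cur=Z back=1 fwd=0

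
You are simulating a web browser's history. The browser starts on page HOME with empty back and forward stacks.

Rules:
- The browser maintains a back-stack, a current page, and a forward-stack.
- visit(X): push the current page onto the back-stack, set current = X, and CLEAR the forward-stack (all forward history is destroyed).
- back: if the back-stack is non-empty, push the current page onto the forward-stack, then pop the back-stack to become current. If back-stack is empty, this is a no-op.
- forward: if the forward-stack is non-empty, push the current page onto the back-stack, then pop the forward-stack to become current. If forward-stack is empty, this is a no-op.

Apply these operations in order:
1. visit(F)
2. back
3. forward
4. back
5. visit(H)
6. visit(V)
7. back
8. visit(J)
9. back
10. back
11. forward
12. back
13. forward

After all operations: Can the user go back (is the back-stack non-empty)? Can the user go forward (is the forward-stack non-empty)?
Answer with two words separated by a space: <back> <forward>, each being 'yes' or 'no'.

Answer: yes yes

Derivation:
After 1 (visit(F)): cur=F back=1 fwd=0
After 2 (back): cur=HOME back=0 fwd=1
After 3 (forward): cur=F back=1 fwd=0
After 4 (back): cur=HOME back=0 fwd=1
After 5 (visit(H)): cur=H back=1 fwd=0
After 6 (visit(V)): cur=V back=2 fwd=0
After 7 (back): cur=H back=1 fwd=1
After 8 (visit(J)): cur=J back=2 fwd=0
After 9 (back): cur=H back=1 fwd=1
After 10 (back): cur=HOME back=0 fwd=2
After 11 (forward): cur=H back=1 fwd=1
After 12 (back): cur=HOME back=0 fwd=2
After 13 (forward): cur=H back=1 fwd=1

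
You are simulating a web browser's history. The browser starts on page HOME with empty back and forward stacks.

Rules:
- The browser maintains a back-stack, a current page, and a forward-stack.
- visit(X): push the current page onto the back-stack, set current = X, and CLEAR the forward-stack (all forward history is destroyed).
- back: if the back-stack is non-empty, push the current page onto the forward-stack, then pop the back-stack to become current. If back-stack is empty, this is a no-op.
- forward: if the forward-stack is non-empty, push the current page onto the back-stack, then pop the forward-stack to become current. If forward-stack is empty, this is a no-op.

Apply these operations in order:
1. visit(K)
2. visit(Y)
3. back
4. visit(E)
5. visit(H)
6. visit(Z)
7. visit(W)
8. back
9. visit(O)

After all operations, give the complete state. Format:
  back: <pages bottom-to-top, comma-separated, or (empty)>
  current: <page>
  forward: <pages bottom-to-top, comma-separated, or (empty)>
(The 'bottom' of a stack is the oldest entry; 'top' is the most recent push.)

After 1 (visit(K)): cur=K back=1 fwd=0
After 2 (visit(Y)): cur=Y back=2 fwd=0
After 3 (back): cur=K back=1 fwd=1
After 4 (visit(E)): cur=E back=2 fwd=0
After 5 (visit(H)): cur=H back=3 fwd=0
After 6 (visit(Z)): cur=Z back=4 fwd=0
After 7 (visit(W)): cur=W back=5 fwd=0
After 8 (back): cur=Z back=4 fwd=1
After 9 (visit(O)): cur=O back=5 fwd=0

Answer: back: HOME,K,E,H,Z
current: O
forward: (empty)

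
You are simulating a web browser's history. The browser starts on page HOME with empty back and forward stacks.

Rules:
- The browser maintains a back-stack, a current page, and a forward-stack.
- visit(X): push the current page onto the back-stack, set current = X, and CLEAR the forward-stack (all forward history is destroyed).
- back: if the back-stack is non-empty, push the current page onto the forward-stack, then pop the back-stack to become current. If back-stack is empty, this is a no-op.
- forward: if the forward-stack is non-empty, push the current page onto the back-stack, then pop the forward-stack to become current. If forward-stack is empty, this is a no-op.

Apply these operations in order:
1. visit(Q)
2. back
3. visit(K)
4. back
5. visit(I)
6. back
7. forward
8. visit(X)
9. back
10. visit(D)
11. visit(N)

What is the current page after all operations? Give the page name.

Answer: N

Derivation:
After 1 (visit(Q)): cur=Q back=1 fwd=0
After 2 (back): cur=HOME back=0 fwd=1
After 3 (visit(K)): cur=K back=1 fwd=0
After 4 (back): cur=HOME back=0 fwd=1
After 5 (visit(I)): cur=I back=1 fwd=0
After 6 (back): cur=HOME back=0 fwd=1
After 7 (forward): cur=I back=1 fwd=0
After 8 (visit(X)): cur=X back=2 fwd=0
After 9 (back): cur=I back=1 fwd=1
After 10 (visit(D)): cur=D back=2 fwd=0
After 11 (visit(N)): cur=N back=3 fwd=0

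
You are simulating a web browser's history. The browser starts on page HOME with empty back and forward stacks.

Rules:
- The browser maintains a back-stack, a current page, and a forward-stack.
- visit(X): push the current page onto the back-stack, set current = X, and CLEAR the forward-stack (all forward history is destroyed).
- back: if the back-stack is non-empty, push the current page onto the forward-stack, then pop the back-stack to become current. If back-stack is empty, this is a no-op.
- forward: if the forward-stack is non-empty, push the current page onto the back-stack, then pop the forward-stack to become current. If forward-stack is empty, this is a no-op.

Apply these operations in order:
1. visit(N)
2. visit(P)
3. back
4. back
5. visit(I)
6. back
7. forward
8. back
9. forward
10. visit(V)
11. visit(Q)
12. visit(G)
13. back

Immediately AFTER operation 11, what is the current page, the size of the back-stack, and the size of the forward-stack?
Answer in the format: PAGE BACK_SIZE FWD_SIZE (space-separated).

After 1 (visit(N)): cur=N back=1 fwd=0
After 2 (visit(P)): cur=P back=2 fwd=0
After 3 (back): cur=N back=1 fwd=1
After 4 (back): cur=HOME back=0 fwd=2
After 5 (visit(I)): cur=I back=1 fwd=0
After 6 (back): cur=HOME back=0 fwd=1
After 7 (forward): cur=I back=1 fwd=0
After 8 (back): cur=HOME back=0 fwd=1
After 9 (forward): cur=I back=1 fwd=0
After 10 (visit(V)): cur=V back=2 fwd=0
After 11 (visit(Q)): cur=Q back=3 fwd=0

Q 3 0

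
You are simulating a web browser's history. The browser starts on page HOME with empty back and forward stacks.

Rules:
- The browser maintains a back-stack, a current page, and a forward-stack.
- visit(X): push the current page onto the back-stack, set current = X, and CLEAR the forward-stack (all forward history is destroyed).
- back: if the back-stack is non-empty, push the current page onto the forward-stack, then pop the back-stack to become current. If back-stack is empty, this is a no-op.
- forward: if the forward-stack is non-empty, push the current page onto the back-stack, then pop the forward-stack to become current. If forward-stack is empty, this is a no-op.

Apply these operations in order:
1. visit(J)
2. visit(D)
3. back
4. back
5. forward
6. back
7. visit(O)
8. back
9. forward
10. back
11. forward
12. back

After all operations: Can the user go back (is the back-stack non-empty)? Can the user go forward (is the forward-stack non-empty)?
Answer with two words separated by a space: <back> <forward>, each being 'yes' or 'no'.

After 1 (visit(J)): cur=J back=1 fwd=0
After 2 (visit(D)): cur=D back=2 fwd=0
After 3 (back): cur=J back=1 fwd=1
After 4 (back): cur=HOME back=0 fwd=2
After 5 (forward): cur=J back=1 fwd=1
After 6 (back): cur=HOME back=0 fwd=2
After 7 (visit(O)): cur=O back=1 fwd=0
After 8 (back): cur=HOME back=0 fwd=1
After 9 (forward): cur=O back=1 fwd=0
After 10 (back): cur=HOME back=0 fwd=1
After 11 (forward): cur=O back=1 fwd=0
After 12 (back): cur=HOME back=0 fwd=1

Answer: no yes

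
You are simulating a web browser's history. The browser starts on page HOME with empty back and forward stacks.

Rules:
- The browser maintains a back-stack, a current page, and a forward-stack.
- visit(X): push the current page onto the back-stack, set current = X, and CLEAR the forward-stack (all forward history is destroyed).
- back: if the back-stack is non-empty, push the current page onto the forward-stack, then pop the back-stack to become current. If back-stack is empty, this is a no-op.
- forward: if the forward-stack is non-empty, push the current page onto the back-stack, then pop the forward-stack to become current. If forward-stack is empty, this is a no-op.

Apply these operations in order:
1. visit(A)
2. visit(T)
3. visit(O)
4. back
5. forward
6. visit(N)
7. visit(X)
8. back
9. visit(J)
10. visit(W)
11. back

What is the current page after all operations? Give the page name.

Answer: J

Derivation:
After 1 (visit(A)): cur=A back=1 fwd=0
After 2 (visit(T)): cur=T back=2 fwd=0
After 3 (visit(O)): cur=O back=3 fwd=0
After 4 (back): cur=T back=2 fwd=1
After 5 (forward): cur=O back=3 fwd=0
After 6 (visit(N)): cur=N back=4 fwd=0
After 7 (visit(X)): cur=X back=5 fwd=0
After 8 (back): cur=N back=4 fwd=1
After 9 (visit(J)): cur=J back=5 fwd=0
After 10 (visit(W)): cur=W back=6 fwd=0
After 11 (back): cur=J back=5 fwd=1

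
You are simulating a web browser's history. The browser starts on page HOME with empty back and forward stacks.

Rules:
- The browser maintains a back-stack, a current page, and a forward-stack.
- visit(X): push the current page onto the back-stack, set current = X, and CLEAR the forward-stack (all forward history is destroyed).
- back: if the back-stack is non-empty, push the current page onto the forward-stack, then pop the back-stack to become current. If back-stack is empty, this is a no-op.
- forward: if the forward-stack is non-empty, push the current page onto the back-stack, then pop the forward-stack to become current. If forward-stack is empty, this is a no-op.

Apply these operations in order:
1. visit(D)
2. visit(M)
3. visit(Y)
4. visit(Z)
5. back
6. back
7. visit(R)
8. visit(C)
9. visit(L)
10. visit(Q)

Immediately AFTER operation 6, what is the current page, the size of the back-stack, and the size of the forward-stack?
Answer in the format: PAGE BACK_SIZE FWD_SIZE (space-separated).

After 1 (visit(D)): cur=D back=1 fwd=0
After 2 (visit(M)): cur=M back=2 fwd=0
After 3 (visit(Y)): cur=Y back=3 fwd=0
After 4 (visit(Z)): cur=Z back=4 fwd=0
After 5 (back): cur=Y back=3 fwd=1
After 6 (back): cur=M back=2 fwd=2

M 2 2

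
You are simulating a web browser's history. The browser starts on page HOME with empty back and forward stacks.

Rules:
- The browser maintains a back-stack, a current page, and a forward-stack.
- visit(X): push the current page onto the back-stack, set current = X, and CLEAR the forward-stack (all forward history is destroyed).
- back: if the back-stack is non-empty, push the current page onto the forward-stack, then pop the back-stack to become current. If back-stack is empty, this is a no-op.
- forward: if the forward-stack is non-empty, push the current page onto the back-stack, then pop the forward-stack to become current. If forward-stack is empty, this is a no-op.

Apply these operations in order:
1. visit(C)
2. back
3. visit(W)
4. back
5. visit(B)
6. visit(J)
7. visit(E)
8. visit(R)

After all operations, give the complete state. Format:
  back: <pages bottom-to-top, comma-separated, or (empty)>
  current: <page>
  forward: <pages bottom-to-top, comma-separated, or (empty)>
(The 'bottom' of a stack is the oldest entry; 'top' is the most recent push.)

Answer: back: HOME,B,J,E
current: R
forward: (empty)

Derivation:
After 1 (visit(C)): cur=C back=1 fwd=0
After 2 (back): cur=HOME back=0 fwd=1
After 3 (visit(W)): cur=W back=1 fwd=0
After 4 (back): cur=HOME back=0 fwd=1
After 5 (visit(B)): cur=B back=1 fwd=0
After 6 (visit(J)): cur=J back=2 fwd=0
After 7 (visit(E)): cur=E back=3 fwd=0
After 8 (visit(R)): cur=R back=4 fwd=0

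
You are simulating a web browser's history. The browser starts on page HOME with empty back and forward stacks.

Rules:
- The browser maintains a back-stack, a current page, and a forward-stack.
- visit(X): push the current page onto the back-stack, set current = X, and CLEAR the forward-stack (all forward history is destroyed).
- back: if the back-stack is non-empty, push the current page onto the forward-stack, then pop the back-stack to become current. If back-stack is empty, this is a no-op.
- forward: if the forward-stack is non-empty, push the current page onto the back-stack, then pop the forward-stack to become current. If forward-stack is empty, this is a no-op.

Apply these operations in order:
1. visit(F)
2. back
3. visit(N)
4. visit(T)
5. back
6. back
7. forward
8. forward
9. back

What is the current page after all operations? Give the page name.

Answer: N

Derivation:
After 1 (visit(F)): cur=F back=1 fwd=0
After 2 (back): cur=HOME back=0 fwd=1
After 3 (visit(N)): cur=N back=1 fwd=0
After 4 (visit(T)): cur=T back=2 fwd=0
After 5 (back): cur=N back=1 fwd=1
After 6 (back): cur=HOME back=0 fwd=2
After 7 (forward): cur=N back=1 fwd=1
After 8 (forward): cur=T back=2 fwd=0
After 9 (back): cur=N back=1 fwd=1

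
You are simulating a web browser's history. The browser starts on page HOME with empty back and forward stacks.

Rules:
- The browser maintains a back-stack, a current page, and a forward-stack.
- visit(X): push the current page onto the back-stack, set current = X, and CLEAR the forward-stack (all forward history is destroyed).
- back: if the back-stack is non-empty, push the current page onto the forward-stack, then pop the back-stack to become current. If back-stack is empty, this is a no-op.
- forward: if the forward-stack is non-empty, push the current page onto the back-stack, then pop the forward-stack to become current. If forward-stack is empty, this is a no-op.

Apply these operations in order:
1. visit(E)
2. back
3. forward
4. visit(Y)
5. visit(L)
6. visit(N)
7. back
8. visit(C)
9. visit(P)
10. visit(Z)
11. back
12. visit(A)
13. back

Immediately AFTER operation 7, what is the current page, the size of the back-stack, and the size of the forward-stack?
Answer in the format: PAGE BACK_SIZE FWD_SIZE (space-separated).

After 1 (visit(E)): cur=E back=1 fwd=0
After 2 (back): cur=HOME back=0 fwd=1
After 3 (forward): cur=E back=1 fwd=0
After 4 (visit(Y)): cur=Y back=2 fwd=0
After 5 (visit(L)): cur=L back=3 fwd=0
After 6 (visit(N)): cur=N back=4 fwd=0
After 7 (back): cur=L back=3 fwd=1

L 3 1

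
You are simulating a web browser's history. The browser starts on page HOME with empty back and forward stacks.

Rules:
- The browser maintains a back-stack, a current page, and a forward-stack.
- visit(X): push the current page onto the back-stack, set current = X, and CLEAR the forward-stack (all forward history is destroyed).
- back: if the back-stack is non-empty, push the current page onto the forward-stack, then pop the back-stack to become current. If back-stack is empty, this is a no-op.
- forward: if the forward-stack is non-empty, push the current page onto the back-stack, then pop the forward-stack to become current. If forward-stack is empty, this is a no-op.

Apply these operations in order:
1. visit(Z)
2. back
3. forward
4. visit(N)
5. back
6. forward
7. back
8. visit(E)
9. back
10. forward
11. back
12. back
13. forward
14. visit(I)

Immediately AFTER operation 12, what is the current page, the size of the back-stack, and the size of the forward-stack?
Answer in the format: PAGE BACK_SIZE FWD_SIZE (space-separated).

After 1 (visit(Z)): cur=Z back=1 fwd=0
After 2 (back): cur=HOME back=0 fwd=1
After 3 (forward): cur=Z back=1 fwd=0
After 4 (visit(N)): cur=N back=2 fwd=0
After 5 (back): cur=Z back=1 fwd=1
After 6 (forward): cur=N back=2 fwd=0
After 7 (back): cur=Z back=1 fwd=1
After 8 (visit(E)): cur=E back=2 fwd=0
After 9 (back): cur=Z back=1 fwd=1
After 10 (forward): cur=E back=2 fwd=0
After 11 (back): cur=Z back=1 fwd=1
After 12 (back): cur=HOME back=0 fwd=2

HOME 0 2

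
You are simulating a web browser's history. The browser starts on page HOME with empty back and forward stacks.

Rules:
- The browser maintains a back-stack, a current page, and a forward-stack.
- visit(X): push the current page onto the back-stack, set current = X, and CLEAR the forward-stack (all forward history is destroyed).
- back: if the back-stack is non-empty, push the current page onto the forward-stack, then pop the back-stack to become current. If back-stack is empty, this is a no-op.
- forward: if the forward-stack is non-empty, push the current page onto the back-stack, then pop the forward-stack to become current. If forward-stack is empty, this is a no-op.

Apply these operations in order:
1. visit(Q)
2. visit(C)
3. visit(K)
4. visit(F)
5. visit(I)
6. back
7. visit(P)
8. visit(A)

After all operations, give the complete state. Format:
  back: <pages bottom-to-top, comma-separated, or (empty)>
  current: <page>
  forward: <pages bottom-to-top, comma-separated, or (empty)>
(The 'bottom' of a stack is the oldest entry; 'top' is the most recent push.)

After 1 (visit(Q)): cur=Q back=1 fwd=0
After 2 (visit(C)): cur=C back=2 fwd=0
After 3 (visit(K)): cur=K back=3 fwd=0
After 4 (visit(F)): cur=F back=4 fwd=0
After 5 (visit(I)): cur=I back=5 fwd=0
After 6 (back): cur=F back=4 fwd=1
After 7 (visit(P)): cur=P back=5 fwd=0
After 8 (visit(A)): cur=A back=6 fwd=0

Answer: back: HOME,Q,C,K,F,P
current: A
forward: (empty)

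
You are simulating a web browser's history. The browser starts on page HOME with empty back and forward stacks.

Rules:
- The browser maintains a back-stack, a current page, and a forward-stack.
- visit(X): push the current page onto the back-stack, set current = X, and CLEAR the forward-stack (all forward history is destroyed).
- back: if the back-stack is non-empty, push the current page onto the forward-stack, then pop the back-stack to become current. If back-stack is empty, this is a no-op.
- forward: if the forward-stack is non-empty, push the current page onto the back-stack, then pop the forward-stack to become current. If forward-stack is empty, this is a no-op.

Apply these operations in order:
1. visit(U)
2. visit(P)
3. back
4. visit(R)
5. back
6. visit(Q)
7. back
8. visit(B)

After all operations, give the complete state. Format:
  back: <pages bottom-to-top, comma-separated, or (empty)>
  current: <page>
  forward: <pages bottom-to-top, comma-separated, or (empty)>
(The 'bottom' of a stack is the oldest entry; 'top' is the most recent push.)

Answer: back: HOME,U
current: B
forward: (empty)

Derivation:
After 1 (visit(U)): cur=U back=1 fwd=0
After 2 (visit(P)): cur=P back=2 fwd=0
After 3 (back): cur=U back=1 fwd=1
After 4 (visit(R)): cur=R back=2 fwd=0
After 5 (back): cur=U back=1 fwd=1
After 6 (visit(Q)): cur=Q back=2 fwd=0
After 7 (back): cur=U back=1 fwd=1
After 8 (visit(B)): cur=B back=2 fwd=0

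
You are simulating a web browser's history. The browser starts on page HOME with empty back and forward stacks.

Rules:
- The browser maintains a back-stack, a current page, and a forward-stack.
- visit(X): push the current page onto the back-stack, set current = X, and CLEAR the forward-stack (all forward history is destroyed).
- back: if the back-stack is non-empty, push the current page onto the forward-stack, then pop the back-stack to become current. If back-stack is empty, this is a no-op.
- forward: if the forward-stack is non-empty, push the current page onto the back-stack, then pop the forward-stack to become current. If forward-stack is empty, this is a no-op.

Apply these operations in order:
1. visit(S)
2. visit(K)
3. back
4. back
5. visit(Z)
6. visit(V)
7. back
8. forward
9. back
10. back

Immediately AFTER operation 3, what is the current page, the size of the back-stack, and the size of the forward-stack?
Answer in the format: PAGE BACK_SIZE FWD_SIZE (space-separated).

After 1 (visit(S)): cur=S back=1 fwd=0
After 2 (visit(K)): cur=K back=2 fwd=0
After 3 (back): cur=S back=1 fwd=1

S 1 1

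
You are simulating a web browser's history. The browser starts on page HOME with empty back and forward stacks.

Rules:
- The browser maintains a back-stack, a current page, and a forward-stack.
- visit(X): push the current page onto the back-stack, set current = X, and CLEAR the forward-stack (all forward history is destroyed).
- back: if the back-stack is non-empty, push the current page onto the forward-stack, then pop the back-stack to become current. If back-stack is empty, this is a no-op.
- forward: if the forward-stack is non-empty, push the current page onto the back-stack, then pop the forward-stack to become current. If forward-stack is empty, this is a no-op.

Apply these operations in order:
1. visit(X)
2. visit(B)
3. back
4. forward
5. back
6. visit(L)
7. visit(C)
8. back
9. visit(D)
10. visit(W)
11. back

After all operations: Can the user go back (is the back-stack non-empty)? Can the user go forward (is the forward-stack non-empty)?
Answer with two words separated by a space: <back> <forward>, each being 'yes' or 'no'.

Answer: yes yes

Derivation:
After 1 (visit(X)): cur=X back=1 fwd=0
After 2 (visit(B)): cur=B back=2 fwd=0
After 3 (back): cur=X back=1 fwd=1
After 4 (forward): cur=B back=2 fwd=0
After 5 (back): cur=X back=1 fwd=1
After 6 (visit(L)): cur=L back=2 fwd=0
After 7 (visit(C)): cur=C back=3 fwd=0
After 8 (back): cur=L back=2 fwd=1
After 9 (visit(D)): cur=D back=3 fwd=0
After 10 (visit(W)): cur=W back=4 fwd=0
After 11 (back): cur=D back=3 fwd=1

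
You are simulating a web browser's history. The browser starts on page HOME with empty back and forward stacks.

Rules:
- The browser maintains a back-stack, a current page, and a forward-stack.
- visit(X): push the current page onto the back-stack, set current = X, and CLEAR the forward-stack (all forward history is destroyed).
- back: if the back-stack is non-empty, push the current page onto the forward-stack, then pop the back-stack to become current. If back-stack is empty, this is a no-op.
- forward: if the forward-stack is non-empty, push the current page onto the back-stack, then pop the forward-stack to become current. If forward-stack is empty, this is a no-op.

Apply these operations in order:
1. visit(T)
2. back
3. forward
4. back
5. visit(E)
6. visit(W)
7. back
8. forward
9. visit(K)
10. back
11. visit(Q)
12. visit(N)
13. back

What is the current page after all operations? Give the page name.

After 1 (visit(T)): cur=T back=1 fwd=0
After 2 (back): cur=HOME back=0 fwd=1
After 3 (forward): cur=T back=1 fwd=0
After 4 (back): cur=HOME back=0 fwd=1
After 5 (visit(E)): cur=E back=1 fwd=0
After 6 (visit(W)): cur=W back=2 fwd=0
After 7 (back): cur=E back=1 fwd=1
After 8 (forward): cur=W back=2 fwd=0
After 9 (visit(K)): cur=K back=3 fwd=0
After 10 (back): cur=W back=2 fwd=1
After 11 (visit(Q)): cur=Q back=3 fwd=0
After 12 (visit(N)): cur=N back=4 fwd=0
After 13 (back): cur=Q back=3 fwd=1

Answer: Q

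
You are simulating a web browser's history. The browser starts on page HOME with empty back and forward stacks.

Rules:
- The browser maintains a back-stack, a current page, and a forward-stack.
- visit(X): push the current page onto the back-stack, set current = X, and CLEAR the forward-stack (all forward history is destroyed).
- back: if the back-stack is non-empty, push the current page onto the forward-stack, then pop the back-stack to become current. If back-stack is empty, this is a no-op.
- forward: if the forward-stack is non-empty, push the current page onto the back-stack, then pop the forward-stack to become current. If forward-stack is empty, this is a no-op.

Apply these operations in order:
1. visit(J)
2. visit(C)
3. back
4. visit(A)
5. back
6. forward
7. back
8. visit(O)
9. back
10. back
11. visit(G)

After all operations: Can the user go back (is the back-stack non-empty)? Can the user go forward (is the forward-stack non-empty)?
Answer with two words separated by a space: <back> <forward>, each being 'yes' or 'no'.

Answer: yes no

Derivation:
After 1 (visit(J)): cur=J back=1 fwd=0
After 2 (visit(C)): cur=C back=2 fwd=0
After 3 (back): cur=J back=1 fwd=1
After 4 (visit(A)): cur=A back=2 fwd=0
After 5 (back): cur=J back=1 fwd=1
After 6 (forward): cur=A back=2 fwd=0
After 7 (back): cur=J back=1 fwd=1
After 8 (visit(O)): cur=O back=2 fwd=0
After 9 (back): cur=J back=1 fwd=1
After 10 (back): cur=HOME back=0 fwd=2
After 11 (visit(G)): cur=G back=1 fwd=0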